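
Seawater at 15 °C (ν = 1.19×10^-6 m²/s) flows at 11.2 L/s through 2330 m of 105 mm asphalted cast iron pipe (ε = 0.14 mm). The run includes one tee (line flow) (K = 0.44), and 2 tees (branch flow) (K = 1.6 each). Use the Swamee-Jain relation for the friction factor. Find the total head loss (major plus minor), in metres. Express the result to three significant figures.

H_L ≈ 44.2 m

V = 4Q/(πD²) = 1.293 m/s; V²/2g = 0.08527 m
Re = 1.14×10^5, ε/D = 0.00133 → f = 0.02320 (Swamee-Jain)
Major: h_f = f(L/D)·V²/2g = 0.02320·22190·0.08527 = 43.90 m
Minor: ΣK = 3.64; h_m = ΣK·V²/2g = 0.3104 m
Total H_L = 43.90 + 0.3104 = 44.21 m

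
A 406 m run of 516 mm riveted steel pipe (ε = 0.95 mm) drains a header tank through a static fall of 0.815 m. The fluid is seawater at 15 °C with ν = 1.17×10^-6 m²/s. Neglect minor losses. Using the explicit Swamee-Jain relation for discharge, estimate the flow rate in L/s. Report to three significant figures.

Q ≈ 195 L/s

Swamee-Jain (Type II): Q = -0.965·√(gD⁵h_f/L)·ln[ε/(3.7D) + √(3.17ν²L/(gD³h_f))]
√(gD⁵h_f/L) = √(9.81·0.516⁵·0.815/406) = 0.02684
ε/(3.7D) = 4.98×10^-4; √(3.17ν²L/(gD³h_f)) = 4.00×10^-5
Q = -0.965·0.02684·ln(5.376×10^-4) = 0.1950 m³/s
Check: V = 0.932 m/s, Re = 4.11×10^5, f = 0.02351, h_f = 0.820 m ≈ 0.815 m ✓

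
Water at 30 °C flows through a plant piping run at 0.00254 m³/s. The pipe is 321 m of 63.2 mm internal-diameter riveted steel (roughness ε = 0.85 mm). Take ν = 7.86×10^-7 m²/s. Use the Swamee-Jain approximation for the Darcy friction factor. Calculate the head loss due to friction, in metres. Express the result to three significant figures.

V = 4Q/(πD²) = 4·0.00254/(π·0.0632²) = 0.8097 m/s
Re = VD/ν = 0.8097·0.0632/7.86×10^-7 = 6.51×10^4 → turbulent
ε/D = 0.85/63.2 = 0.0134
Swamee-Jain: f = 0.04309
h_f = f(L/D)V²/(2g) = 0.04309·(321/0.0632)·0.8097²/(2·9.81) = 7.313 m

h_f ≈ 7.31 m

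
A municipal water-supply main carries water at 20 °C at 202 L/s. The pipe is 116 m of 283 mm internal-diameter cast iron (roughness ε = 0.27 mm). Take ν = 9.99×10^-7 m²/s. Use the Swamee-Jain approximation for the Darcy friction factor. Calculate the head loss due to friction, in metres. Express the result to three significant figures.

h_f ≈ 4.28 m

V = 4Q/(πD²) = 4·0.202/(π·0.283²) = 3.211 m/s
Re = VD/ν = 3.211·0.283/9.99×10^-7 = 9.10×10^5 → turbulent
ε/D = 0.27/283 = 9.54×10^-4
Swamee-Jain: f = 0.01985
h_f = f(L/D)V²/(2g) = 0.01985·(116/0.283)·3.211²/(2·9.81) = 4.277 m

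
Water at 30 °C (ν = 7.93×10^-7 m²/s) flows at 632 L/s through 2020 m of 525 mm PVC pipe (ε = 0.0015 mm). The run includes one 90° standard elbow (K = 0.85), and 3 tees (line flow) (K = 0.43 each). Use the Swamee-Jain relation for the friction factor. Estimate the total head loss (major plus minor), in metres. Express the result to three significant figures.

V = 4Q/(πD²) = 2.920 m/s; V²/2g = 0.4344 m
Re = 1.93×10^6, ε/D = 2.86×10^-6 → f = 0.01053 (Swamee-Jain)
Major: h_f = f(L/D)·V²/2g = 0.01053·3848·0.4344 = 17.60 m
Minor: ΣK = 2.14; h_m = ΣK·V²/2g = 0.9297 m
Total H_L = 17.60 + 0.9297 = 18.53 m

H_L ≈ 18.5 m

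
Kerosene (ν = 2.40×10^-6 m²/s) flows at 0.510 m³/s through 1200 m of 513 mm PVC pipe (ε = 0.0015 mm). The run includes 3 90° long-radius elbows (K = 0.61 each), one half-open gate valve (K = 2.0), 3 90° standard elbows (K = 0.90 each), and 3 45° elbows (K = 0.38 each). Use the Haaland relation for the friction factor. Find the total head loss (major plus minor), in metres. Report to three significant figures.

H_L ≈ 11.8 m

V = 4Q/(πD²) = 2.467 m/s; V²/2g = 0.3103 m
Re = 5.27×10^5, ε/D = 2.92×10^-6 → f = 0.01297 (Haaland)
Major: h_f = f(L/D)·V²/2g = 0.01297·2339·0.3103 = 9.416 m
Minor: ΣK = 7.67; h_m = ΣK·V²/2g = 2.380 m
Total H_L = 9.416 + 2.380 = 11.80 m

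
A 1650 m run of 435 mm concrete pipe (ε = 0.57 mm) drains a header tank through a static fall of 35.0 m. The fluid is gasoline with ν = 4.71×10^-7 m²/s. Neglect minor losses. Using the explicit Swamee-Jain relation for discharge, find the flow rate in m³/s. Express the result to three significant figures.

Q ≈ 0.436 m³/s

Swamee-Jain (Type II): Q = -0.965·√(gD⁵h_f/L)·ln[ε/(3.7D) + √(3.17ν²L/(gD³h_f))]
√(gD⁵h_f/L) = √(9.81·0.435⁵·35.0/1650) = 0.05693
ε/(3.7D) = 3.54×10^-4; √(3.17ν²L/(gD³h_f)) = 6.41×10^-6
Q = -0.965·0.05693·ln(3.606×10^-4) = 0.4355 m³/s
Check: V = 2.93 m/s, Re = 2.71×10^6, f = 0.02113, h_f = 35.1 m ≈ 35.0 m ✓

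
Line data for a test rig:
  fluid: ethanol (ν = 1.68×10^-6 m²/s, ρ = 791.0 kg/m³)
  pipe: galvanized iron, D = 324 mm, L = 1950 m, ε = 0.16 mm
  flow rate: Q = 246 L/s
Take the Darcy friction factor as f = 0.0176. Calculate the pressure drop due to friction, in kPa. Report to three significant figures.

V = 4Q/(πD²) = 4·0.246/(π·0.324²) = 2.984 m/s
h_f = f(L/D)V²/(2g) = 0.01760·(1950/0.324)·2.984²/(2·9.81) = 48.06 m
Δp = ρg·h_f = 791.0·9.81·48.06 = 373.0 kPa

Δp ≈ 373 kPa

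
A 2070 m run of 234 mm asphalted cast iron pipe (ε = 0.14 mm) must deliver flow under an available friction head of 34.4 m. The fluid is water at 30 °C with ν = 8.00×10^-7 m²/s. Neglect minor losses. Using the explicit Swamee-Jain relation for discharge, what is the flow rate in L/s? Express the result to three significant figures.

Swamee-Jain (Type II): Q = -0.965·√(gD⁵h_f/L)·ln[ε/(3.7D) + √(3.17ν²L/(gD³h_f))]
√(gD⁵h_f/L) = √(9.81·0.234⁵·34.4/2070) = 0.01069
ε/(3.7D) = 1.62×10^-4; √(3.17ν²L/(gD³h_f)) = 3.12×10^-5
Q = -0.965·0.01069·ln(1.929×10^-4) = 0.08828 m³/s
Check: V = 2.05 m/s, Re = 6.00×10^5, f = 0.01823, h_f = 34.6 m ≈ 34.4 m ✓

Q ≈ 88.3 L/s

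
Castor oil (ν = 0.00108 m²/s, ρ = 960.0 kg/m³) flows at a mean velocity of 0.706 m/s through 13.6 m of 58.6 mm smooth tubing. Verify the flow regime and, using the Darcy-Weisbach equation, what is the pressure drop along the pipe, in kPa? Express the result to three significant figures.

Δp ≈ 92.8 kPa

Re = VD/ν = 0.706·0.05860/0.00108 = 38.3 → laminar (Re < 2300)
f = 64/Re = 1.671
h_f = f(L/D)V²/(2g) = 1.671·(13.6/0.05860)·0.706²/(2·9.81) = 9.850 m
Δp = ρg·h_f = 960.0·9.81·9.850 = 92.77 kPa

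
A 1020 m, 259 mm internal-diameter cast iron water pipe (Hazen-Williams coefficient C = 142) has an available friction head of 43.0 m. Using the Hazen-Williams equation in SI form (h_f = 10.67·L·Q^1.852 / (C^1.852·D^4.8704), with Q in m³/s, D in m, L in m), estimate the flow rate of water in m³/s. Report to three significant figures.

Q ≈ 0.205 m³/s

Rearranging: Q = [h_f·C^1.852·D^4.8704 / (10.67·L)]^(1/1.852)
Q = [43.0·142^1.852·0.259^4.8704 / (10.67·1020)]^0.540 = 0.2050 m³/s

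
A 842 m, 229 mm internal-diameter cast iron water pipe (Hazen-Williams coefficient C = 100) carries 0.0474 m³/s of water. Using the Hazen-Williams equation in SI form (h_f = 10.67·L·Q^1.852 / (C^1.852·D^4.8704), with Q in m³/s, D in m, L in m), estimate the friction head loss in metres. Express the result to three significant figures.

h_f = 10.67·842·0.0474^1.852 / (100^1.852·0.229^4.8704) = 8.220 m

h_f ≈ 8.22 m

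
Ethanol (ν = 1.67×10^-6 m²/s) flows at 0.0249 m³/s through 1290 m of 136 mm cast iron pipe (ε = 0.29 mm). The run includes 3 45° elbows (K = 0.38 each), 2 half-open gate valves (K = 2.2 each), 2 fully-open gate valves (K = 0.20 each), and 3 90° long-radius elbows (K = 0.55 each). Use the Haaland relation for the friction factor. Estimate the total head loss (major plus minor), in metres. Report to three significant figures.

V = 4Q/(πD²) = 1.714 m/s; V²/2g = 0.1497 m
Re = 1.40×10^5, ε/D = 0.00213 → f = 0.02493 (Haaland)
Major: h_f = f(L/D)·V²/2g = 0.02493·9485·0.1497 = 35.42 m
Minor: ΣK = 7.59; h_m = ΣK·V²/2g = 1.137 m
Total H_L = 35.42 + 1.137 = 36.55 m

H_L ≈ 36.6 m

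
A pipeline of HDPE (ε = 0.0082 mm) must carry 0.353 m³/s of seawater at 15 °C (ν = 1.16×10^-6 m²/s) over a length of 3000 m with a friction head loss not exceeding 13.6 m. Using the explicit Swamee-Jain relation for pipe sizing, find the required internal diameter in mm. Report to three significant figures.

D ≈ 495 mm

Swamee-Jain (Type III): D = 0.66·[ε^1.25·(LQ²/(gh_f))^4.75 + ν·Q^9.4·(L/(gh_f))^5.2]^0.04
LQ²/(gh_f) = 2.802; L/(gh_f) = 22.49
Term 1 = ε^1.25·(…)^4.75 = 5.86×10^-5; Term 2 = ν·Q^9.4·(…)^5.2 = 6.97×10^-4
D = 0.66·(5.86×10^-5 + 6.97×10^-4)^0.04 = 0.4951 m = 495 mm
Check: V = 1.83 m/s, Re = 7.83×10^5, f = 0.01245, h_f = 12.9 m ≈ 13.6 m ✓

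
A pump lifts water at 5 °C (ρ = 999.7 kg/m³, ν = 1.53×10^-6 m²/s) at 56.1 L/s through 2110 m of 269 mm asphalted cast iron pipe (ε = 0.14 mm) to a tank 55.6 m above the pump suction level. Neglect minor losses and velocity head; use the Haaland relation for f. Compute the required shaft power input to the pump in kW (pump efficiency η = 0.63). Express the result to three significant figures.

V = 4Q/(πD²) = 0.9871 m/s; Re = 1.74×10^5; ε/D = 5.20×10^-4; f = 0.01898
h_f = f(L/D)V²/2g = 7.394 m
Total head H = z + h_f = 55.6 + 7.394 = 62.99 m
P_hyd = ρgQH = 999.7·9.81·0.0561·62.99 = 34.66 kW
P_shaft = P_hyd/η = 34.66/0.63 = 55.01 kW

P_shaft ≈ 55.0 kW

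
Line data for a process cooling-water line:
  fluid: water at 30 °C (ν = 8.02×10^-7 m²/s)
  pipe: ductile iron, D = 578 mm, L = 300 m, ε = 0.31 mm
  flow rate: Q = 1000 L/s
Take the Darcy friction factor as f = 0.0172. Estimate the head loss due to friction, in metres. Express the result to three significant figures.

h_f ≈ 6.61 m

V = 4Q/(πD²) = 4·1.00/(π·0.578²) = 3.811 m/s
h_f = f(L/D)V²/(2g) = 0.01720·(300/0.578)·3.811²/(2·9.81) = 6.609 m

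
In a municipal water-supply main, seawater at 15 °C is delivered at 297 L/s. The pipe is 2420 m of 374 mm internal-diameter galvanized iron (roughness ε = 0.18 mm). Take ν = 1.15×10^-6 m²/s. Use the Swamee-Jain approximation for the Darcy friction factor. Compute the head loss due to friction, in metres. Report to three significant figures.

h_f ≈ 41.6 m

V = 4Q/(πD²) = 4·0.297/(π·0.374²) = 2.703 m/s
Re = VD/ν = 2.703·0.374/1.15×10^-6 = 8.79×10^5 → turbulent
ε/D = 0.18/374 = 4.81×10^-4
Swamee-Jain: f = 0.01724
h_f = f(L/D)V²/(2g) = 0.01724·(2420/0.374)·2.703²/(2·9.81) = 41.56 m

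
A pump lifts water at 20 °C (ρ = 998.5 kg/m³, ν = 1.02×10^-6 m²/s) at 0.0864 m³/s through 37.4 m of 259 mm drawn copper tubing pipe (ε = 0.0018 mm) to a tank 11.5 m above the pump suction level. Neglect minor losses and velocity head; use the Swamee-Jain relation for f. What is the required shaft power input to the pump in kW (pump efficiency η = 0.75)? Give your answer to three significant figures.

P_shaft ≈ 13.3 kW

V = 4Q/(πD²) = 1.640 m/s; Re = 4.16×10^5; ε/D = 6.95×10^-6; f = 0.01363
h_f = f(L/D)V²/2g = 0.2698 m
Total head H = z + h_f = 11.5 + 0.2698 = 11.77 m
P_hyd = ρgQH = 998.5·9.81·0.0864·11.77 = 9.961 kW
P_shaft = P_hyd/η = 9.961/0.75 = 13.28 kW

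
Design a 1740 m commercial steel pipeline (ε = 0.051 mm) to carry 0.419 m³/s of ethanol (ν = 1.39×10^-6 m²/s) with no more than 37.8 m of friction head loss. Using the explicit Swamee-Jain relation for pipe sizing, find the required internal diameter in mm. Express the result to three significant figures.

Swamee-Jain (Type III): D = 0.66·[ε^1.25·(LQ²/(gh_f))^4.75 + ν·Q^9.4·(L/(gh_f))^5.2]^0.04
LQ²/(gh_f) = 0.8238; L/(gh_f) = 4.692
Term 1 = ε^1.25·(…)^4.75 = 1.72×10^-6; Term 2 = ν·Q^9.4·(…)^5.2 = 1.21×10^-6
D = 0.66·(1.72×10^-6 + 1.21×10^-6)^0.04 = 0.3965 m = 396 mm
Check: V = 3.39 m/s, Re = 9.68×10^5, f = 0.01394, h_f = 35.9 m ≈ 37.8 m ✓

D ≈ 396 mm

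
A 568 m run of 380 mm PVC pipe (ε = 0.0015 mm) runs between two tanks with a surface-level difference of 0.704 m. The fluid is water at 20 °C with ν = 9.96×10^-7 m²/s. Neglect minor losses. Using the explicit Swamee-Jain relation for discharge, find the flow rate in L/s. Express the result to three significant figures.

Q ≈ 90.7 L/s

Swamee-Jain (Type II): Q = -0.965·√(gD⁵h_f/L)·ln[ε/(3.7D) + √(3.17ν²L/(gD³h_f))]
√(gD⁵h_f/L) = √(9.81·0.380⁵·0.704/568) = 0.009815
ε/(3.7D) = 1.07×10^-6; √(3.17ν²L/(gD³h_f)) = 6.87×10^-5
Q = -0.965·0.009815·ln(6.972×10^-5) = 0.09065 m³/s
Check: V = 0.799 m/s, Re = 3.05×10^5, f = 0.01438, h_f = 0.700 m ≈ 0.704 m ✓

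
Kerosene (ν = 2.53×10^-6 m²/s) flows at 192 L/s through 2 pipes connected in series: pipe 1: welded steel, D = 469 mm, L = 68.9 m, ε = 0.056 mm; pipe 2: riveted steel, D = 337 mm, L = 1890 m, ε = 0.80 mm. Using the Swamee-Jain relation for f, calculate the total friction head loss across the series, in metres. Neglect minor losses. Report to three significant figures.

H ≈ 33.6 m

Pipe 1: V = 1.111 m/s, Re = 2.06×10^5, ε/D = 1.19×10^-4, f = 0.01647, h_1 = f(L/D)V²/2g = 0.1523 m
Pipe 2: V = 2.153 m/s, Re = 2.87×10^5, ε/D = 0.00237, f = 0.02523, h_2 = f(L/D)V²/2g = 33.42 m
Series → Q common, losses add: H = Σh = 33.57 m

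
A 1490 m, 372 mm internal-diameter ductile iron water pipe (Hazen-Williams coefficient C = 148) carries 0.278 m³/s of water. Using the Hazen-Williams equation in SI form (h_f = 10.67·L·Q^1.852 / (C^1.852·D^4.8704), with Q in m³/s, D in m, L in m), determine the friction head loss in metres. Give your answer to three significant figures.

h_f = 10.67·1490·0.278^1.852 / (148^1.852·0.372^4.8704) = 17.54 m

h_f ≈ 17.5 m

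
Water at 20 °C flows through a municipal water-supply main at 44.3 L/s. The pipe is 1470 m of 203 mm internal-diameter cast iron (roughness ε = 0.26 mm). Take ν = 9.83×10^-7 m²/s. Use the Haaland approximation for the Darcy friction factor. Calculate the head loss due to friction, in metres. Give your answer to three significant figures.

h_f ≈ 15.0 m

V = 4Q/(πD²) = 4·0.0443/(π·0.203²) = 1.369 m/s
Re = VD/ν = 1.369·0.203/9.83×10^-7 = 2.83×10^5 → turbulent
ε/D = 0.26/203 = 0.00128
Haaland: f = 0.02168
h_f = f(L/D)V²/(2g) = 0.02168·(1470/0.203)·1.369²/(2·9.81) = 14.99 m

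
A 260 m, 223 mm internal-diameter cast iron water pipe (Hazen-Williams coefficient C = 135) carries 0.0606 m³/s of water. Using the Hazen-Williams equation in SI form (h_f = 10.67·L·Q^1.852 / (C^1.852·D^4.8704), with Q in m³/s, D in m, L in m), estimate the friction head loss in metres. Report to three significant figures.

h_f = 10.67·260·0.0606^1.852 / (135^1.852·0.223^4.8704) = 2.612 m

h_f ≈ 2.61 m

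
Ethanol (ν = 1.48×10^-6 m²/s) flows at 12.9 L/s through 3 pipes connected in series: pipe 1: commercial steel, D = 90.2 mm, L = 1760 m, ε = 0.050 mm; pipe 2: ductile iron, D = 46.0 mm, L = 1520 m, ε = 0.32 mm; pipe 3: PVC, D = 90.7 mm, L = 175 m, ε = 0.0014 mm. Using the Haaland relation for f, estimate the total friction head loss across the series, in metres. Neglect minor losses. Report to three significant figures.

Pipe 1: V = 2.019 m/s, Re = 1.23×10^5, ε/D = 5.54×10^-4, f = 0.01981, h_1 = f(L/D)V²/2g = 80.29 m
Pipe 2: V = 7.762 m/s, Re = 2.41×10^5, ε/D = 0.00696, f = 0.03401, h_2 = f(L/D)V²/2g = 3451 m
Pipe 3: V = 1.997 m/s, Re = 1.22×10^5, ε/D = 1.54×10^-5, f = 0.01716, h_3 = f(L/D)V²/2g = 6.728 m
Series → Q common, losses add: H = Σh = 3538 m

H ≈ 3540 m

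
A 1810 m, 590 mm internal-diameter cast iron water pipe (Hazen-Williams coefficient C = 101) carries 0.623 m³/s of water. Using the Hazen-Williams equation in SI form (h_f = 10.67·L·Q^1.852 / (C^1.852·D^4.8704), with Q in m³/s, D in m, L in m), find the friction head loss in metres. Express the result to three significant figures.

h_f = 10.67·1810·0.623^1.852 / (101^1.852·0.590^4.8704) = 20.38 m

h_f ≈ 20.4 m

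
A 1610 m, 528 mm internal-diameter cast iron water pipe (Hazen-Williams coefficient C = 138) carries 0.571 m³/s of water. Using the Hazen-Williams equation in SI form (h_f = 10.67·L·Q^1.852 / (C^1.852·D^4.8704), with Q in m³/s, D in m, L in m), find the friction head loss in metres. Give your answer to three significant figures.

h_f ≈ 14.9 m

h_f = 10.67·1610·0.571^1.852 / (138^1.852·0.528^4.8704) = 14.86 m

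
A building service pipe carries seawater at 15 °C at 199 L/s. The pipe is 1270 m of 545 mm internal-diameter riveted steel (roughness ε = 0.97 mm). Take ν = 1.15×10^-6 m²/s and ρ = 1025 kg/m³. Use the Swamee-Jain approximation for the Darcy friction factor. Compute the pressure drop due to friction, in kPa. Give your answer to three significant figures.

V = 4Q/(πD²) = 4·0.199/(π·0.545²) = 0.8530 m/s
Re = VD/ν = 0.8530·0.545/1.15×10^-6 = 4.04×10^5 → turbulent
ε/D = 0.97/545 = 0.00178
Swamee-Jain: f = 0.02333
h_f = f(L/D)V²/(2g) = 0.02333·(1270/0.545)·0.8530²/(2·9.81) = 2.016 m
Δp = ρg·h_f = 1025·9.81·2.016 = 20.27 kPa

Δp ≈ 20.3 kPa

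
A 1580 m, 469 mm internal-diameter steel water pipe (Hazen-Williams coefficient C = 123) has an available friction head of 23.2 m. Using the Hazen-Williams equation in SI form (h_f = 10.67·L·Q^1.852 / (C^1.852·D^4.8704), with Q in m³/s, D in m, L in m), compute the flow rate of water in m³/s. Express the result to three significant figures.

Rearranging: Q = [h_f·C^1.852·D^4.8704 / (10.67·L)]^(1/1.852)
Q = [23.2·123^1.852·0.469^4.8704 / (10.67·1580)]^0.540 = 0.4788 m³/s

Q ≈ 0.479 m³/s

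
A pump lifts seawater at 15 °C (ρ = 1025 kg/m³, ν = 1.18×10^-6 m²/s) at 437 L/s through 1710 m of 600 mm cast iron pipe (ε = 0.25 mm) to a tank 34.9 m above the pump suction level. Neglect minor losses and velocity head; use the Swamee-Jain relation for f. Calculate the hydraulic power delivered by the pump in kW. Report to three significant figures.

V = 4Q/(πD²) = 1.546 m/s; Re = 7.86×10^5; ε/D = 4.17×10^-4; f = 0.01686
h_f = f(L/D)V²/2g = 5.850 m
Total head H = z + h_f = 34.9 + 5.850 = 40.75 m
P_hyd = ρgQH = 1025·9.81·0.437·40.75 = 179.1 kW

P_hyd ≈ 179 kW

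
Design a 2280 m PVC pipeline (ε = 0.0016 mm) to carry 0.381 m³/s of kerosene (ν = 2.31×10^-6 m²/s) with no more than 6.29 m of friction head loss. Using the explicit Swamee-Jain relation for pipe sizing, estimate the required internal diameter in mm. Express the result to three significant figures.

D ≈ 579 mm

Swamee-Jain (Type III): D = 0.66·[ε^1.25·(LQ²/(gh_f))^4.75 + ν·Q^9.4·(L/(gh_f))^5.2]^0.04
LQ²/(gh_f) = 5.364; L/(gh_f) = 36.95
Term 1 = ε^1.25·(…)^4.75 = 1.66×10^-4; Term 2 = ν·Q^9.4·(…)^5.2 = 0.0377
D = 0.66·(1.66×10^-4 + 0.0377)^0.04 = 0.5790 m = 579 mm
Check: V = 1.45 m/s, Re = 3.63×10^5, f = 0.01391, h_f = 5.85 m ≈ 6.29 m ✓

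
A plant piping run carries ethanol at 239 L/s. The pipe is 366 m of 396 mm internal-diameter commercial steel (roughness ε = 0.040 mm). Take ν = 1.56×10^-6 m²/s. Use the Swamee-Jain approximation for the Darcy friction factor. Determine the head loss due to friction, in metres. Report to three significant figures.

V = 4Q/(πD²) = 4·0.239/(π·0.396²) = 1.941 m/s
Re = VD/ν = 1.941·0.396/1.56×10^-6 = 4.93×10^5 → turbulent
ε/D = 0.040/396 = 1.01×10^-4
Swamee-Jain: f = 0.01450
h_f = f(L/D)V²/(2g) = 0.01450·(366/0.396)·1.941²/(2·9.81) = 2.573 m

h_f ≈ 2.57 m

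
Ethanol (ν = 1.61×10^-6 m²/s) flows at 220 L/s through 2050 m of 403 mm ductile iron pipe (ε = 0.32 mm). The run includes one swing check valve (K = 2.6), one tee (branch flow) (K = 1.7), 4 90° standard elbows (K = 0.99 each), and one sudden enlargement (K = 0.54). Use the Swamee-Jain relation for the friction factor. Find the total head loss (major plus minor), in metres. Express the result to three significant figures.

V = 4Q/(πD²) = 1.725 m/s; V²/2g = 0.1516 m
Re = 4.32×10^5, ε/D = 7.94×10^-4 → f = 0.01951 (Swamee-Jain)
Major: h_f = f(L/D)·V²/2g = 0.01951·5087·0.1516 = 15.05 m
Minor: ΣK = 8.80; h_m = ΣK·V²/2g = 1.334 m
Total H_L = 15.05 + 1.334 = 16.38 m

H_L ≈ 16.4 m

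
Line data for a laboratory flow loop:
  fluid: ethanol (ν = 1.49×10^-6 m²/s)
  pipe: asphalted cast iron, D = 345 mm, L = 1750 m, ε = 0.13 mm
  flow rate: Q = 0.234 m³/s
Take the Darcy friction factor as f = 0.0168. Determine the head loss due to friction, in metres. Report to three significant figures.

h_f ≈ 27.2 m

V = 4Q/(πD²) = 4·0.234/(π·0.345²) = 2.503 m/s
h_f = f(L/D)V²/(2g) = 0.01680·(1750/0.345)·2.503²/(2·9.81) = 27.21 m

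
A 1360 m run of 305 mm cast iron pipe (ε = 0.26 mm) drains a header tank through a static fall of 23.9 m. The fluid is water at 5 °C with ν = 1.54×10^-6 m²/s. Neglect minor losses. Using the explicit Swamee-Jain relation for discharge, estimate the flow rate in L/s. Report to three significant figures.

Swamee-Jain (Type II): Q = -0.965·√(gD⁵h_f/L)·ln[ε/(3.7D) + √(3.17ν²L/(gD³h_f))]
√(gD⁵h_f/L) = √(9.81·0.305⁵·23.9/1360) = 0.02133
ε/(3.7D) = 2.30×10^-4; √(3.17ν²L/(gD³h_f)) = 3.92×10^-5
Q = -0.965·0.02133·ln(2.696×10^-4) = 0.1692 m³/s
Check: V = 2.32 m/s, Re = 4.59×10^5, f = 0.01974, h_f = 24.1 m ≈ 23.9 m ✓

Q ≈ 169 L/s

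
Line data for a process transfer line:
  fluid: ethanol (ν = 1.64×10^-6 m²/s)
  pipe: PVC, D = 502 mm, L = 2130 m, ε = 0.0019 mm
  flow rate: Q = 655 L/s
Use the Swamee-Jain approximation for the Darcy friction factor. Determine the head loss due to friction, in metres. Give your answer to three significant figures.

V = 4Q/(πD²) = 4·0.655/(π·0.502²) = 3.309 m/s
Re = VD/ν = 3.309·0.502/1.64×10^-6 = 1.01×10^6 → turbulent
ε/D = 0.0019/502 = 3.78×10^-6
Swamee-Jain: f = 0.01168
h_f = f(L/D)V²/(2g) = 0.01168·(2130/0.502)·3.309²/(2·9.81) = 27.66 m

h_f ≈ 27.7 m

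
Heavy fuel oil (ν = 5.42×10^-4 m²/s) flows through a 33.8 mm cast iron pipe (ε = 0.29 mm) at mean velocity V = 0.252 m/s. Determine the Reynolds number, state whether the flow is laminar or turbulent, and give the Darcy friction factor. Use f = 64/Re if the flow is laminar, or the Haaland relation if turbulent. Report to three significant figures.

Re ≈ 15.7; laminar; f = 64/Re ≈ 4.07

Re = VD/ν = 0.2520·0.0338/5.42×10^-4 = 15.7
Re < 2300 → laminar → f = 64/Re = 4.073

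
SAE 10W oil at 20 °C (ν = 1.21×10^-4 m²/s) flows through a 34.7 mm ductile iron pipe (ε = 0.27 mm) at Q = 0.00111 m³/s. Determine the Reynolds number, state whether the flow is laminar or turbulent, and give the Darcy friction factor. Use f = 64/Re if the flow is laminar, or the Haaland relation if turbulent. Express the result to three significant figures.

Re ≈ 337; laminar; f = 64/Re ≈ 0.190

V = 4Q/(πD²) = 1.174 m/s
Re = VD/ν = 1.174·0.0347/1.21×10^-4 = 337
Re < 2300 → laminar → f = 64/Re = 0.1901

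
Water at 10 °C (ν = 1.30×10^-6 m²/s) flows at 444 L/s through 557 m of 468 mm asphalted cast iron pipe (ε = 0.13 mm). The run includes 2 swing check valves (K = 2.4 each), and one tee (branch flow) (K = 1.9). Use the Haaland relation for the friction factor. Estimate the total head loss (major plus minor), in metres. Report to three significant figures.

V = 4Q/(πD²) = 2.581 m/s; V²/2g = 0.3396 m
Re = 9.29×10^5, ε/D = 2.78×10^-4 → f = 0.01544 (Haaland)
Major: h_f = f(L/D)·V²/2g = 0.01544·1190·0.3396 = 6.241 m
Minor: ΣK = 6.70; h_m = ΣK·V²/2g = 2.275 m
Total H_L = 6.241 + 2.275 = 8.516 m

H_L ≈ 8.52 m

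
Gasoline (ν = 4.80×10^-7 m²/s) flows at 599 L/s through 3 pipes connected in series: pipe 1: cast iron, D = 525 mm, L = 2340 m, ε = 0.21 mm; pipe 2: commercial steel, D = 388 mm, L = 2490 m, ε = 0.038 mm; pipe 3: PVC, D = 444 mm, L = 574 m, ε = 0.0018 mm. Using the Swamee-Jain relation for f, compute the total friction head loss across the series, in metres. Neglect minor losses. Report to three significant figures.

Pipe 1: V = 2.767 m/s, Re = 3.03×10^6, ε/D = 4.00×10^-4, f = 0.01616, h_1 = f(L/D)V²/2g = 28.10 m
Pipe 2: V = 5.066 m/s, Re = 4.10×10^6, ε/D = 9.79×10^-5, f = 0.01244, h_2 = f(L/D)V²/2g = 104.4 m
Pipe 3: V = 3.869 m/s, Re = 3.58×10^6, ε/D = 4.05×10^-6, f = 0.009694, h_3 = f(L/D)V²/2g = 9.560 m
Series → Q common, losses add: H = Σh = 142.1 m

H ≈ 142 m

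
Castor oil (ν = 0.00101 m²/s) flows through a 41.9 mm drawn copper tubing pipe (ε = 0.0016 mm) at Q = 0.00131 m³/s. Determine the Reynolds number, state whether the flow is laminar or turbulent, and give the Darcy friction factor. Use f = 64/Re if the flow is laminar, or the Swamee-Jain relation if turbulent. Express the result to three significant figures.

Re ≈ 39.4; laminar; f = 64/Re ≈ 1.62

V = 4Q/(πD²) = 0.9501 m/s
Re = VD/ν = 0.9501·0.0419/0.00101 = 39.4
Re < 2300 → laminar → f = 64/Re = 1.624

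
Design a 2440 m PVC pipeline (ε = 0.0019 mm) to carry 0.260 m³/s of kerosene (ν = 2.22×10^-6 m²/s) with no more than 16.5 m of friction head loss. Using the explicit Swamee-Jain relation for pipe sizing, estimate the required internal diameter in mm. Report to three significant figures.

D ≈ 416 mm

Swamee-Jain (Type III): D = 0.66·[ε^1.25·(LQ²/(gh_f))^4.75 + ν·Q^9.4·(L/(gh_f))^5.2]^0.04
LQ²/(gh_f) = 1.019; L/(gh_f) = 15.07
Term 1 = ε^1.25·(…)^4.75 = 7.71×10^-8; Term 2 = ν·Q^9.4·(…)^5.2 = 9.42×10^-6
D = 0.66·(7.71×10^-8 + 9.42×10^-6)^0.04 = 0.4156 m = 416 mm
Check: V = 1.92 m/s, Re = 3.59×10^5, f = 0.01396, h_f = 15.4 m ≈ 16.5 m ✓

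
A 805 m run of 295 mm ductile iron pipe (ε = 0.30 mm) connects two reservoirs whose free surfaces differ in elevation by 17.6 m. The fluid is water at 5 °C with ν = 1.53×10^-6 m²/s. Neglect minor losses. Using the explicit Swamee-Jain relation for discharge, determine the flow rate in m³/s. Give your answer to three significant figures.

Q ≈ 0.171 m³/s

Swamee-Jain (Type II): Q = -0.965·√(gD⁵h_f/L)·ln[ε/(3.7D) + √(3.17ν²L/(gD³h_f))]
√(gD⁵h_f/L) = √(9.81·0.295⁵·17.6/805) = 0.02189
ε/(3.7D) = 2.75×10^-4; √(3.17ν²L/(gD³h_f)) = 3.67×10^-5
Q = -0.965·0.02189·ln(3.116×10^-4) = 0.1706 m³/s
Check: V = 2.50 m/s, Re = 4.81×10^5, f = 0.02045, h_f = 17.7 m ≈ 17.6 m ✓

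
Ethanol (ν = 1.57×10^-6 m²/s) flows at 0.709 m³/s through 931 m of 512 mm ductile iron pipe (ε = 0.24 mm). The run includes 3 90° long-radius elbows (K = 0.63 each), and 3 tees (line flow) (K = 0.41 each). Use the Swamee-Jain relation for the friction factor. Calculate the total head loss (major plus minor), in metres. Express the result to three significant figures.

V = 4Q/(πD²) = 3.444 m/s; V²/2g = 0.6044 m
Re = 1.12×10^6, ε/D = 4.69×10^-4 → f = 0.01703 (Swamee-Jain)
Major: h_f = f(L/D)·V²/2g = 0.01703·1818·0.6044 = 18.71 m
Minor: ΣK = 3.12; h_m = ΣK·V²/2g = 1.886 m
Total H_L = 18.71 + 1.886 = 20.60 m

H_L ≈ 20.6 m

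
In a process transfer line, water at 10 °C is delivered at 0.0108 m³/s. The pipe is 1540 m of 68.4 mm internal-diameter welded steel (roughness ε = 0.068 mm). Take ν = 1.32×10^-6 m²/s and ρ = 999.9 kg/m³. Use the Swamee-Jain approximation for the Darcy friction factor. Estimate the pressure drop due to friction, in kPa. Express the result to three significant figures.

Δp ≈ 2100 kPa

V = 4Q/(πD²) = 4·0.0108/(π·0.0684²) = 2.939 m/s
Re = VD/ν = 2.939·0.0684/1.32×10^-6 = 1.52×10^5 → turbulent
ε/D = 0.068/68.4 = 9.94×10^-4
Swamee-Jain: f = 0.02156
h_f = f(L/D)V²/(2g) = 0.02156·(1540/0.0684)·2.939²/(2·9.81) = 213.7 m
Δp = ρg·h_f = 999.9·9.81·213.7 = 2096 kPa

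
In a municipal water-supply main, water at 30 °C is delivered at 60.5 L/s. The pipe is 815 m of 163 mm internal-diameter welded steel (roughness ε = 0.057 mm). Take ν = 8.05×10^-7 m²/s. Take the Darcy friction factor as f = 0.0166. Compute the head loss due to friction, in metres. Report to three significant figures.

V = 4Q/(πD²) = 4·0.0605/(π·0.163²) = 2.899 m/s
h_f = f(L/D)V²/(2g) = 0.01660·(815/0.163)·2.899²/(2·9.81) = 35.56 m

h_f ≈ 35.6 m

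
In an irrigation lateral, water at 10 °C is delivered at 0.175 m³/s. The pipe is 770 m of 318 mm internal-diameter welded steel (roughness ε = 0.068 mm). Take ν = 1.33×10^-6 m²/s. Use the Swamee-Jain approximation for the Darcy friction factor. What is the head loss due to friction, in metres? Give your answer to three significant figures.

h_f ≈ 9.33 m

V = 4Q/(πD²) = 4·0.175/(π·0.318²) = 2.203 m/s
Re = VD/ν = 2.203·0.318/1.33×10^-6 = 5.27×10^5 → turbulent
ε/D = 0.068/318 = 2.14×10^-4
Swamee-Jain: f = 0.01557
h_f = f(L/D)V²/(2g) = 0.01557·(770/0.318)·2.203²/(2·9.81) = 9.331 m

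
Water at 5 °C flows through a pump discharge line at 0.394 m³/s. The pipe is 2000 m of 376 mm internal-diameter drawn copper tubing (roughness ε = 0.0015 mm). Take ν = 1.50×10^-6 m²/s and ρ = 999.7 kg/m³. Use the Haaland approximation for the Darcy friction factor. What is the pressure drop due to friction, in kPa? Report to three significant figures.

Δp ≈ 398 kPa

V = 4Q/(πD²) = 4·0.394/(π·0.376²) = 3.548 m/s
Re = VD/ν = 3.548·0.376/1.50×10^-6 = 8.89×10^5 → turbulent
ε/D = 0.0015/376 = 3.99×10^-6
Haaland: f = 0.01188
h_f = f(L/D)V²/(2g) = 0.01188·(2000/0.376)·3.548²/(2·9.81) = 40.55 m
Δp = ρg·h_f = 999.7·9.81·40.55 = 397.7 kPa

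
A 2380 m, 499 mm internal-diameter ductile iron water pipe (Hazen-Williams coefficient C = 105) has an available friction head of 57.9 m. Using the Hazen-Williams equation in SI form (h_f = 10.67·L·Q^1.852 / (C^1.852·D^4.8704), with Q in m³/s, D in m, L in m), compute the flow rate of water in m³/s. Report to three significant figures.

Q ≈ 0.632 m³/s

Rearranging: Q = [h_f·C^1.852·D^4.8704 / (10.67·L)]^(1/1.852)
Q = [57.9·105^1.852·0.499^4.8704 / (10.67·2380)]^0.540 = 0.6319 m³/s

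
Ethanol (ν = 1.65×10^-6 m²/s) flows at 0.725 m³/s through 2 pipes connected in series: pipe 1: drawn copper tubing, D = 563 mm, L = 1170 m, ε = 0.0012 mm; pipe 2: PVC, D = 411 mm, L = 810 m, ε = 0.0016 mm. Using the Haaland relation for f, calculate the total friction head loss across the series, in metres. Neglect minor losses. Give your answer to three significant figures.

Pipe 1: V = 2.912 m/s, Re = 9.94×10^5, ε/D = 2.13×10^-6, f = 0.01163, h_1 = f(L/D)V²/2g = 10.45 m
Pipe 2: V = 5.465 m/s, Re = 1.36×10^6, ε/D = 3.89×10^-6, f = 0.01109, h_2 = f(L/D)V²/2g = 33.26 m
Series → Q common, losses add: H = Σh = 43.71 m

H ≈ 43.7 m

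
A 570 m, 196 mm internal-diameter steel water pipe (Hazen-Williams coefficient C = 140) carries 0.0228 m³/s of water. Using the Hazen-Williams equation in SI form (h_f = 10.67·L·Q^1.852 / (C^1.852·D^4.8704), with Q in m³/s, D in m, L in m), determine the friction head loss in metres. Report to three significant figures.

h_f = 10.67·570·0.0228^1.852 / (140^1.852·0.196^4.8704) = 1.642 m

h_f ≈ 1.64 m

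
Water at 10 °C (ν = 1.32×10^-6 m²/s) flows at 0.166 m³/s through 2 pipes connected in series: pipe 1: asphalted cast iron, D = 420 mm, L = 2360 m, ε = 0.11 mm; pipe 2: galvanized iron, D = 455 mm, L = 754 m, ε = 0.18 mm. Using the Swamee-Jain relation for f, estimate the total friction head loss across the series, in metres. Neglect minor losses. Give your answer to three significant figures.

Pipe 1: V = 1.198 m/s, Re = 3.81×10^5, ε/D = 2.62×10^-4, f = 0.01642, h_1 = f(L/D)V²/2g = 6.750 m
Pipe 2: V = 1.021 m/s, Re = 3.52×10^5, ε/D = 3.96×10^-4, f = 0.01748, h_2 = f(L/D)V²/2g = 1.539 m
Series → Q common, losses add: H = Σh = 8.289 m

H ≈ 8.29 m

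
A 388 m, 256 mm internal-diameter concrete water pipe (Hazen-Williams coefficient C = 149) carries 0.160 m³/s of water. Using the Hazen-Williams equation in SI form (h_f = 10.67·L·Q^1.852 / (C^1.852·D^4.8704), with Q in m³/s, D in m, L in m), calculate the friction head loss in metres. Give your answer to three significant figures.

h_f = 10.67·388·0.160^1.852 / (149^1.852·0.256^4.8704) = 10.01 m

h_f ≈ 10.0 m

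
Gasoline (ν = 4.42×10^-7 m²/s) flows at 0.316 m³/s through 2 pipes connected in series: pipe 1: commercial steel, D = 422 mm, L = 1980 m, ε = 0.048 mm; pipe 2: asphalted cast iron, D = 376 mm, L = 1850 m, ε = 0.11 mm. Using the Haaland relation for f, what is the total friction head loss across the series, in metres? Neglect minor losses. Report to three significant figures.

H ≈ 46.6 m

Pipe 1: V = 2.259 m/s, Re = 2.16×10^6, ε/D = 1.14×10^-4, f = 0.01293, h_1 = f(L/D)V²/2g = 15.78 m
Pipe 2: V = 2.846 m/s, Re = 2.42×10^6, ε/D = 2.93×10^-4, f = 0.01517, h_2 = f(L/D)V²/2g = 30.81 m
Series → Q common, losses add: H = Σh = 46.59 m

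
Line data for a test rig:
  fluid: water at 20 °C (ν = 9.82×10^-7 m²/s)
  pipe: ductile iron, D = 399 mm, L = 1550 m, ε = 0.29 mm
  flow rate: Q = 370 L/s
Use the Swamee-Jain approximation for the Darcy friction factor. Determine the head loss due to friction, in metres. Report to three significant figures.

h_f ≈ 32.3 m

V = 4Q/(πD²) = 4·0.370/(π·0.399²) = 2.959 m/s
Re = VD/ν = 2.959·0.399/9.82×10^-7 = 1.20×10^6 → turbulent
ε/D = 0.29/399 = 7.27×10^-4
Swamee-Jain: f = 0.01860
h_f = f(L/D)V²/(2g) = 0.01860·(1550/0.399)·2.959²/(2·9.81) = 32.25 m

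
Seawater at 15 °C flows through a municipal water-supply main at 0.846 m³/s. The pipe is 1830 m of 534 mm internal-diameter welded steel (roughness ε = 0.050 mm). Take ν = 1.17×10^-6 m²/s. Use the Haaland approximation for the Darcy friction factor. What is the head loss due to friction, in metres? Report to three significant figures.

V = 4Q/(πD²) = 4·0.846/(π·0.534²) = 3.777 m/s
Re = VD/ν = 3.777·0.534/1.17×10^-6 = 1.72×10^6 → turbulent
ε/D = 0.050/534 = 9.36×10^-5
Haaland: f = 0.01273
h_f = f(L/D)V²/(2g) = 0.01273·(1830/0.534)·3.777²/(2·9.81) = 31.72 m

h_f ≈ 31.7 m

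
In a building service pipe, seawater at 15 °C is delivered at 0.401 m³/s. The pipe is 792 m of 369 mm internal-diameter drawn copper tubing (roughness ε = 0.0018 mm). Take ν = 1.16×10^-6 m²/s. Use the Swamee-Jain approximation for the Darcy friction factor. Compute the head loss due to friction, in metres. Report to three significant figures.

h_f ≈ 17.5 m

V = 4Q/(πD²) = 4·0.401/(π·0.369²) = 3.750 m/s
Re = VD/ν = 3.750·0.369/1.16×10^-6 = 1.19×10^6 → turbulent
ε/D = 0.0018/369 = 4.88×10^-6
Swamee-Jain: f = 0.01141
h_f = f(L/D)V²/(2g) = 0.01141·(792/0.369)·3.750²/(2·9.81) = 17.55 m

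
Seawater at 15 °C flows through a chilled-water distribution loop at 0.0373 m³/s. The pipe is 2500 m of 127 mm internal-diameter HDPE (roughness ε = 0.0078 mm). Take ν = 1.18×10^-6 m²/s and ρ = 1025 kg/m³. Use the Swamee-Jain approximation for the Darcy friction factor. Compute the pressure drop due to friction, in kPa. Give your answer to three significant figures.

V = 4Q/(πD²) = 4·0.0373/(π·0.127²) = 2.944 m/s
Re = VD/ν = 2.944·0.127/1.18×10^-6 = 3.17×10^5 → turbulent
ε/D = 0.0078/127 = 6.14×10^-5
Swamee-Jain: f = 0.01493
h_f = f(L/D)V²/(2g) = 0.01493·(2500/0.127)·2.944²/(2·9.81) = 129.9 m
Δp = ρg·h_f = 1025·9.81·129.9 = 1306 kPa

Δp ≈ 1310 kPa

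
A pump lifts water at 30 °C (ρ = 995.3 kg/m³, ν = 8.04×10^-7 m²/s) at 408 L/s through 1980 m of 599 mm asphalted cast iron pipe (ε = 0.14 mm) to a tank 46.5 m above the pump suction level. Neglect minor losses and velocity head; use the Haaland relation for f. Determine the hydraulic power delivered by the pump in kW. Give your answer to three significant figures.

V = 4Q/(πD²) = 1.448 m/s; Re = 1.08×10^6; ε/D = 2.34×10^-4; f = 0.01491
h_f = f(L/D)V²/2g = 5.266 m
Total head H = z + h_f = 46.5 + 5.266 = 51.77 m
P_hyd = ρgQH = 995.3·9.81·0.408·51.77 = 206.2 kW

P_hyd ≈ 206 kW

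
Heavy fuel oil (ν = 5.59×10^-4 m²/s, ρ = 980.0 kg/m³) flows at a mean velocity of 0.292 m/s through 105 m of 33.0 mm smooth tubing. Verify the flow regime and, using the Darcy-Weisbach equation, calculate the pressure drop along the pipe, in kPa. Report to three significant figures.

Δp ≈ 494 kPa

Re = VD/ν = 0.292·0.03300/5.59×10^-4 = 17.2 → laminar (Re < 2300)
f = 64/Re = 3.713
h_f = f(L/D)V²/(2g) = 3.713·(105/0.03300)·0.292²/(2·9.81) = 51.34 m
Δp = ρg·h_f = 980.0·9.81·51.34 = 493.6 kPa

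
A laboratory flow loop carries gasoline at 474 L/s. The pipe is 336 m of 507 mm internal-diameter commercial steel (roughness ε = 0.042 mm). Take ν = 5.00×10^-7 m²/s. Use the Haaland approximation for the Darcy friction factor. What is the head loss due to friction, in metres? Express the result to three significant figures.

V = 4Q/(πD²) = 4·0.474/(π·0.507²) = 2.348 m/s
Re = VD/ν = 2.348·0.507/5.00×10^-7 = 2.38×10^6 → turbulent
ε/D = 0.042/507 = 8.28×10^-5
Haaland: f = 0.01230
h_f = f(L/D)V²/(2g) = 0.01230·(336/0.507)·2.348²/(2·9.81) = 2.290 m

h_f ≈ 2.29 m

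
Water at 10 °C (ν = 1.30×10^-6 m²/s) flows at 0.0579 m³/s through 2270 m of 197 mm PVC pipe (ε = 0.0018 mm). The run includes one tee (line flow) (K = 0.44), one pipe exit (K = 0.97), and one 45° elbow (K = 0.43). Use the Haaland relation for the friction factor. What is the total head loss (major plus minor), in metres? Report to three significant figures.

V = 4Q/(πD²) = 1.900 m/s; V²/2g = 0.1839 m
Re = 2.88×10^5, ε/D = 9.14×10^-6 → f = 0.01453 (Haaland)
Major: h_f = f(L/D)·V²/2g = 0.01453·11523·0.1839 = 30.78 m
Minor: ΣK = 1.84; h_m = ΣK·V²/2g = 0.3384 m
Total H_L = 30.78 + 0.3384 = 31.12 m

H_L ≈ 31.1 m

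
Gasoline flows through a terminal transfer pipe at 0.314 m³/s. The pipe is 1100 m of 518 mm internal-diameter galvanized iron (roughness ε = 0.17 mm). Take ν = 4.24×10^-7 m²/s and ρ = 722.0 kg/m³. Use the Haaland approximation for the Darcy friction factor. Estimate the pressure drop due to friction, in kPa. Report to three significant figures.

V = 4Q/(πD²) = 4·0.314/(π·0.518²) = 1.490 m/s
Re = VD/ν = 1.490·0.518/4.24×10^-7 = 1.82×10^6 → turbulent
ε/D = 0.17/518 = 3.28×10^-4
Haaland: f = 0.01559
h_f = f(L/D)V²/(2g) = 0.01559·(1100/0.518)·1.490²/(2·9.81) = 3.747 m
Δp = ρg·h_f = 722.0·9.81·3.747 = 26.54 kPa

Δp ≈ 26.5 kPa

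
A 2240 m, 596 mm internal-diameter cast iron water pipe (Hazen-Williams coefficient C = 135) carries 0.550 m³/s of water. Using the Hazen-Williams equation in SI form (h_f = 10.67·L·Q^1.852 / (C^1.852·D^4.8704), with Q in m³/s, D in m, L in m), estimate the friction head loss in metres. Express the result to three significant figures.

h_f = 10.67·2240·0.550^1.852 / (135^1.852·0.596^4.8704) = 11.14 m

h_f ≈ 11.1 m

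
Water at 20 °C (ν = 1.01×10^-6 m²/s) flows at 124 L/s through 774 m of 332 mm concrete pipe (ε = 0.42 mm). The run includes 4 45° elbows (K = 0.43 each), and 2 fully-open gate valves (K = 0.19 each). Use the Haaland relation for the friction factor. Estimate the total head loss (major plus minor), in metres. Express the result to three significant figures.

V = 4Q/(πD²) = 1.432 m/s; V²/2g = 0.1046 m
Re = 4.71×10^5, ε/D = 0.00127 → f = 0.02132 (Haaland)
Major: h_f = f(L/D)·V²/2g = 0.02132·2331·0.1046 = 5.198 m
Minor: ΣK = 2.10; h_m = ΣK·V²/2g = 0.2196 m
Total H_L = 5.198 + 0.2196 = 5.417 m

H_L ≈ 5.42 m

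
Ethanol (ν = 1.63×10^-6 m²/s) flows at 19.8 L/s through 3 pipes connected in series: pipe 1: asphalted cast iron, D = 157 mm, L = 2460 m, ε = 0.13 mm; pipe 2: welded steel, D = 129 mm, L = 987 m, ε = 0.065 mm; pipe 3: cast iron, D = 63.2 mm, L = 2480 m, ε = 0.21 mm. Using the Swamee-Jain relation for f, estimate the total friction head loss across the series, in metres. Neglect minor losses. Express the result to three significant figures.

H ≈ 2240 m

Pipe 1: V = 1.023 m/s, Re = 9.85×10^4, ε/D = 8.28×10^-4, f = 0.02176, h_1 = f(L/D)V²/2g = 18.18 m
Pipe 2: V = 1.515 m/s, Re = 1.20×10^5, ε/D = 5.04×10^-4, f = 0.01998, h_2 = f(L/D)V²/2g = 17.88 m
Pipe 3: V = 6.312 m/s, Re = 2.45×10^5, ε/D = 0.00332, f = 0.02761, h_3 = f(L/D)V²/2g = 2200 m
Series → Q common, losses add: H = Σh = 2236 m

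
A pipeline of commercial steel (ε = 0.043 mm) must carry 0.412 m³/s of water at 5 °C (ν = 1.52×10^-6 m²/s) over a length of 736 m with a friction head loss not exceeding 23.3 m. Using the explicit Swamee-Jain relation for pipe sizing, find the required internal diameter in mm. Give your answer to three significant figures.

D ≈ 364 mm

Swamee-Jain (Type III): D = 0.66·[ε^1.25·(LQ²/(gh_f))^4.75 + ν·Q^9.4·(L/(gh_f))^5.2]^0.04
LQ²/(gh_f) = 0.5466; L/(gh_f) = 3.220
Term 1 = ε^1.25·(…)^4.75 = 1.98×10^-7; Term 2 = ν·Q^9.4·(…)^5.2 = 1.59×10^-7
D = 0.66·(1.98×10^-7 + 1.59×10^-7)^0.04 = 0.3645 m = 364 mm
Check: V = 3.95 m/s, Re = 9.47×10^5, f = 0.01382, h_f = 22.2 m ≈ 23.3 m ✓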